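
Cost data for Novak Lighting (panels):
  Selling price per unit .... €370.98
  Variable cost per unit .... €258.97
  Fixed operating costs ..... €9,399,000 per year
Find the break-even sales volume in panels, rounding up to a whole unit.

83,913 panels

Contribution margin per unit = €370.98 − €258.97 = €112.01.
Break-even volume = fixed costs ÷ CM per unit = €9,399,000 ÷ €112.01 = 83,912.15, so 83,913 panels.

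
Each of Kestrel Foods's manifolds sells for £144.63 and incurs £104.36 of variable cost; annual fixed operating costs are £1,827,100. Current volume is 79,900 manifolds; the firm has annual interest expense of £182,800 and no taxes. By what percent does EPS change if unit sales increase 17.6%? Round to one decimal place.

+46.9%

Total contribution margin = 79,900 × £40.27 = £3,217,573.00.
Operating income = contribution − fixed costs = £3,217,573.00 − £1,827,100 = £1,390,473.00.
After interest of £182,800.00, pre-tax earnings = £1,207,673.00.
DCL = total CM / (EBIT − I) = £3,217,573.00 / £1,207,673.00 = 2.6643.
%ΔEPS = DCL × %ΔSales = 2.6643 × +17.6% = +46.9%.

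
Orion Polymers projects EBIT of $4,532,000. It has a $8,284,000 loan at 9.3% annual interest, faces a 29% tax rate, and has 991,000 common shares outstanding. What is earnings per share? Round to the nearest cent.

Pre-tax income = $4,532,000 − $770,412.00 = $3,761,588.00.
Net income = $3,761,588.00 × (1 − 0.29) = $2,670,727.48.
EPS = $2,670,727.48 ÷ 991,000 = $2.69.

$2.69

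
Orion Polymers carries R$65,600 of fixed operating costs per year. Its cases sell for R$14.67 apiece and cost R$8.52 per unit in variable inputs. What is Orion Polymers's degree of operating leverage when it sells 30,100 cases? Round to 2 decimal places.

At 30,100 units, contribution = 30,100 × R$6.15 = R$185,115.00.
Operating income = contribution − fixed costs = R$185,115.00 − R$65,600 = R$119,515.00.
DOL = contribution ÷ EBIT = R$185,115.00 ÷ R$119,515.00 = 1.5489.

1.55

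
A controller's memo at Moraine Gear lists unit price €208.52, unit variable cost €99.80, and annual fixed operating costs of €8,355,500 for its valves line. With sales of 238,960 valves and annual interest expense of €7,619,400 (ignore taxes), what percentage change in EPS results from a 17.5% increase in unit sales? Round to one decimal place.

Total contribution margin = 238,960 × €108.72 = €25,979,731.20.
Operating income = contribution − fixed costs = €25,979,731.20 − €8,355,500 = €17,624,231.20.
Interest = €7,619,400.00, so EBIT − I = €10,004,831.20.
DCL = total CM / (EBIT − I) = €25,979,731.20 / €10,004,831.20 = 2.5967.
EPS therefore changes by 2.5967 × (+17.5%) = +45.4%.

+45.4%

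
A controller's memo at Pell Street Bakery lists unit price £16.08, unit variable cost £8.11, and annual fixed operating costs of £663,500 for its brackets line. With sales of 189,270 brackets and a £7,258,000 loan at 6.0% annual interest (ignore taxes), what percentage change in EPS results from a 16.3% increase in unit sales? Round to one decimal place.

At 189,270 units, contribution = 189,270 × £7.97 = £1,508,481.90.
Subtracting fixed costs: EBIT = £1,508,481.90 − £663,500 = £844,981.90.
Interest = £435,480.00, so EBIT − I = £409,501.90.
DCL = total CM / (EBIT − I) = £1,508,481.90 / £409,501.90 = 3.6837.
EPS therefore changes by 3.6837 × (+16.3%) = +60.0%.

+60.0%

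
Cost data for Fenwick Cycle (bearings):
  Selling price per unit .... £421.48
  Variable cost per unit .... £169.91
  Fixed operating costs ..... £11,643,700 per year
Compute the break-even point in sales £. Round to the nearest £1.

£19,507,837

CM per unit = £421.48 − £169.91 = £251.57; CM ratio = £251.57 / £421.48 = 0.5969.
Break-even sales = FC ÷ CM ratio = £11,643,700 × £421.48 / £251.57 = £19,507,837.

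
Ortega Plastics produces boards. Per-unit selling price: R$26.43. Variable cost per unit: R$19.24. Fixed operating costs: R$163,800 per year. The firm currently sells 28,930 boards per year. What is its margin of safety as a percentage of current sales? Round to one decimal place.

Contribution margin per unit = R$26.43 − R$19.24 = R$7.19. Break-even units = R$163,800 ÷ R$7.19 = 22,781.64; break-even revenue = 22,781.64 × R$26.43 = R$602,118.78.
Current sales = 28,930 × R$26.43 = R$764,619.90.
Margin of safety = (R$764,619.90 − R$602,118.78) ÷ R$764,619.90 = 21.3%.

21.3%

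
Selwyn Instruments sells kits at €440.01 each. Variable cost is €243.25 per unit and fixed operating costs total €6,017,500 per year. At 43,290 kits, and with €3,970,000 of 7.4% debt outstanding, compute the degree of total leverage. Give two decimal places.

Contribution at this volume is 43,290 × €196.76 = €8,517,740.40.
Operating income = contribution − fixed costs = €8,517,740.40 − €6,017,500 = €2,500,240.40. Interest = €293,780.00, so EBIT − I = €2,206,460.40.
DCL = contribution ÷ (EBIT − I) = €8,517,740.40 ÷ €2,206,460.40 = 3.8604.

3.86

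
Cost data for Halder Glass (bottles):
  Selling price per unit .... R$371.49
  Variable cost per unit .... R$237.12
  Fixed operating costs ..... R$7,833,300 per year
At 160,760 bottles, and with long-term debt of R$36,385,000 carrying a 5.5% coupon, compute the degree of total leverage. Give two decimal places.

1.84

At 160,760 units, contribution = 160,760 × R$134.37 = R$21,601,321.20.
Operating income = contribution − fixed costs = R$21,601,321.20 − R$7,833,300 = R$13,768,021.20. Interest = R$2,001,175.00, so EBIT − I = R$11,766,846.20.
DCL = contribution ÷ (EBIT − I) = R$21,601,321.20 ÷ R$11,766,846.20 = 1.8358.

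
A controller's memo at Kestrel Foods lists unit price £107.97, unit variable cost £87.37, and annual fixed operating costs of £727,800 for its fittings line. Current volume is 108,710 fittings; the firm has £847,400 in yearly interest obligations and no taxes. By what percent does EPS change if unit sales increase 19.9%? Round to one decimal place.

Contribution at this volume is 108,710 × £20.60 = £2,239,426.00.
Operating income = contribution − fixed costs = £2,239,426.00 − £727,800 = £1,511,626.00.
Interest = £847,400.00, so EBIT − I = £664,226.00.
Degree of combined leverage = contribution ÷ (EBIT − I) = £2,239,426.00 ÷ £664,226.00 = 3.3715.
EPS therefore changes by 3.3715 × (+19.9%) = +67.1%.

+67.1%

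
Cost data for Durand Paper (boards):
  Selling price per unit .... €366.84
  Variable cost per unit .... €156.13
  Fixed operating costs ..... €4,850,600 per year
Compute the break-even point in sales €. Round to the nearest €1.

€8,444,754

CM per unit = €366.84 − €156.13 = €210.71; CM ratio = €210.71 / €366.84 = 0.5744.
Break-even revenue = fixed costs × price ÷ CM = €4,850,600 × €366.84 ÷ €210.71 = €8,444,754.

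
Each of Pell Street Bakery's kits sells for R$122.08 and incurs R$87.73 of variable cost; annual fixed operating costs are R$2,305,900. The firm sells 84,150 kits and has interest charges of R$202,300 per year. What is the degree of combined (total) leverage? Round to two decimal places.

At 84,150 units, contribution = 84,150 × R$34.35 = R$2,890,552.50.
Subtracting fixed costs: EBIT = R$2,890,552.50 − R$2,305,900 = R$584,652.50. Interest = R$202,300.00.
DOL = R$2,890,552.50 ÷ R$584,652.50 = 4.9441; DFL = R$584,652.50 ÷ R$382,352.50 = 1.5291.
Combined leverage = 4.9441 × 1.5291 = 7.5600.

7.56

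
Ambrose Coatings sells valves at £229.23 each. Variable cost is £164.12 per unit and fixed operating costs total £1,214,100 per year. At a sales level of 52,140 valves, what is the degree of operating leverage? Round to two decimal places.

Contribution at this volume is 52,140 × £65.11 = £3,394,835.40.
EBIT = £3,394,835.40 − £1,214,100 = £2,180,735.40.
DOL = contribution ÷ EBIT = £3,394,835.40 ÷ £2,180,735.40 = 1.5567.

1.56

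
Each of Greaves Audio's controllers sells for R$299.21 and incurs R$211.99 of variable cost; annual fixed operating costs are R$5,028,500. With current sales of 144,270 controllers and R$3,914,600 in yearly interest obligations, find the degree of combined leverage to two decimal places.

3.46

At 144,270 units, contribution = 144,270 × R$87.22 = R$12,583,229.40.
Operating income = contribution − fixed costs = R$12,583,229.40 − R$5,028,500 = R$7,554,729.40. Interest = R$3,914,600.00.
DOL = R$12,583,229.40 ÷ R$7,554,729.40 = 1.6656; DFL = R$7,554,729.40 ÷ R$3,640,129.40 = 2.0754.
DCL = DOL × DFL = 1.6656 × 2.0754 = 3.4568.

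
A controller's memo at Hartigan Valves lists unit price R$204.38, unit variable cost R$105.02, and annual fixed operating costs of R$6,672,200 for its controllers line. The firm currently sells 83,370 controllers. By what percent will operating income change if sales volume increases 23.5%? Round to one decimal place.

+120.8%

Contribution at this volume is 83,370 × R$99.36 = R$8,283,643.20.
Operating income = contribution − fixed costs = R$8,283,643.20 − R$6,672,200 = R$1,611,443.20.
DOL = contribution ÷ EBIT = R$8,283,643.20 ÷ R$1,611,443.20 = 5.1405.
%ΔEBIT = DOL × %ΔSales = 5.1405 × +23.5% = +120.8%.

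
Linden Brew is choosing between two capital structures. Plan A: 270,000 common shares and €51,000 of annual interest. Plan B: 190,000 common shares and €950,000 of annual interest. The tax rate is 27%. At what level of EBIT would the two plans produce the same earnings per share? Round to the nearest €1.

€3,085,125

At indifference, (EBIT − 51,000)(1 − t)/270,000 = (EBIT − 950,000)(1 − t)/190,000.
Cancelling (1 − t) and cross-multiplying: 190,000·(EBIT − 51,000) = 270,000·(EBIT − 950,000).
Solving, EBIT = (950,000·270,000 − 51,000·190,000) / (270,000 − 190,000) = 246,810,000,000 / 80,000 = 3,085,125.00.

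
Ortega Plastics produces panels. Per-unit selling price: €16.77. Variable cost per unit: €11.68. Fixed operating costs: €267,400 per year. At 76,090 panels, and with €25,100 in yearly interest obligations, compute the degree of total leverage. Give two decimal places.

4.09

Contribution at this volume is 76,090 × €5.09 = €387,298.10.
EBIT = €387,298.10 − €267,400 = €119,898.10. Interest = €25,100.00, so EBIT − I = €94,798.10.
DCL = contribution ÷ (EBIT − I) = €387,298.10 ÷ €94,798.10 = 4.0855.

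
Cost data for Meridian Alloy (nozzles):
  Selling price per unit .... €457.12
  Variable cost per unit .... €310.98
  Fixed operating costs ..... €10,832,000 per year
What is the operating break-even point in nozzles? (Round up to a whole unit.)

Contribution margin per unit = €457.12 − €310.98 = €146.14.
Break-even volume = fixed costs ÷ CM per unit = €10,832,000 ÷ €146.14 = 74,120.71, so 74,121 nozzles.

74,121 nozzles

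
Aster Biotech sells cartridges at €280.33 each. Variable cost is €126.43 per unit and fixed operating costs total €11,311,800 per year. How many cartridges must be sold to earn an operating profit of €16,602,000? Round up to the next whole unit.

181,377 cartridges

Contribution margin per unit = €280.33 − €126.43 = €153.90.
Required volume = (fixed costs + target profit) ÷ CM = (€11,311,800 + €16,602,000) ÷ €153.90 = 181,376.22, so 181,377 cartridges.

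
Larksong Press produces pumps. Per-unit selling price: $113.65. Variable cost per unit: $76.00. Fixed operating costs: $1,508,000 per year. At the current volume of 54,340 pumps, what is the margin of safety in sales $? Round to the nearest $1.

Each unit contributes $113.65 − $76.00 = $37.65. Break-even units = $1,508,000 ÷ $37.65 = 40,053.12; break-even revenue = 40,053.12 × $113.65 = $4,552,037.18.
Current sales = 54,340 × $113.65 = $6,175,741.00.
Margin of safety = $6,175,741.00 − $4,552,037.18 = $1,623,704.

$1,623,704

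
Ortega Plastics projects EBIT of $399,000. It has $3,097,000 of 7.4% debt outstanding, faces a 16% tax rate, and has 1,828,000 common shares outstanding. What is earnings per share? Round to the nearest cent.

Pre-tax income = $399,000 − $229,178.00 = $169,822.00.
Net income = $169,822.00 × (1 − 0.16) = $142,650.48.
EPS = $142,650.48 ÷ 1,828,000 = $0.08.

$0.08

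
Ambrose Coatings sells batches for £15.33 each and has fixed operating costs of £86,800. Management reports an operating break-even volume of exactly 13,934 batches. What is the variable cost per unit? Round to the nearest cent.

£9.10

At break-even, FC = Q × (P − VC), so P − VC = £86,800 ÷ 13,934 = £6.2294.
Variable cost per unit = £15.33 − £6.2294 = £9.10.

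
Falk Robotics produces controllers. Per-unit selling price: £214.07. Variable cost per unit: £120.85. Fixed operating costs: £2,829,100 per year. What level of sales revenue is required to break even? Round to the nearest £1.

£6,496,733

CM per unit = £214.07 − £120.85 = £93.22; CM ratio = £93.22 / £214.07 = 0.4355.
Break-even revenue = fixed costs × price ÷ CM = £2,829,100 × £214.07 ÷ £93.22 = £6,496,733.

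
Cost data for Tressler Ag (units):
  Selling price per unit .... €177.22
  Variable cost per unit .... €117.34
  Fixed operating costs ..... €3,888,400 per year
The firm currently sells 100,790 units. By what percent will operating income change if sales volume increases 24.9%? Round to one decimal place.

Total contribution margin = 100,790 × €59.88 = €6,035,305.20.
Operating income = contribution − fixed costs = €6,035,305.20 − €3,888,400 = €2,146,905.20.
Degree of operating leverage = €6,035,305.20 / €2,146,905.20 = 2.8112.
%ΔEBIT = DOL × %ΔSales = 2.8112 × +24.9% = +70.0%.

+70.0%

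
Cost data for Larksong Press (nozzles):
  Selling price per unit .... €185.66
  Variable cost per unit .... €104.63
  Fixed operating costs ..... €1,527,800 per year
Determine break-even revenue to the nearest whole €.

€3,500,572

Contribution margin per unit = €185.66 − €104.63 = €81.03, a CM ratio of €81.03 ÷ €185.66 = 0.4364.
Break-even sales = FC ÷ CM ratio = €1,527,800 × €185.66 / €81.03 = €3,500,572.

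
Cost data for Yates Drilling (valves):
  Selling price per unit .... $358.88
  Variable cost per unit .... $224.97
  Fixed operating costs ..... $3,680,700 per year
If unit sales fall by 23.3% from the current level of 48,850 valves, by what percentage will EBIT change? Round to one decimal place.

-53.3%

Contribution at this volume is 48,850 × $133.91 = $6,541,503.50.
EBIT = $6,541,503.50 − $3,680,700 = $2,860,803.50.
Degree of operating leverage = $6,541,503.50 / $2,860,803.50 = 2.2866.
So EBIT moves 2.2866 × (-23.3%) = -53.3%.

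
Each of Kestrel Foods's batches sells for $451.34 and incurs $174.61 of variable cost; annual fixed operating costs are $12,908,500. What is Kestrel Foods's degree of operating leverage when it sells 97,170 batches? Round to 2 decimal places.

Contribution at this volume is 97,170 × $276.73 = $26,889,854.10.
Subtracting fixed costs: EBIT = $26,889,854.10 − $12,908,500 = $13,981,354.10.
So DOL = total CM / EBIT = $26,889,854.10 / $13,981,354.10 = 1.9233.

1.92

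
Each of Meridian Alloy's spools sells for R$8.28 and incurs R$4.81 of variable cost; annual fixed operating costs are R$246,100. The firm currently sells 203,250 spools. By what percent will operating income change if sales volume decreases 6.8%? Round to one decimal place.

Total contribution margin = 203,250 × R$3.47 = R$705,277.50.
EBIT = R$705,277.50 − R$246,100 = R$459,177.50.
Degree of operating leverage = R$705,277.50 / R$459,177.50 = 1.5360.
So EBIT moves 1.5360 × (-6.8%) = -10.4%.

-10.4%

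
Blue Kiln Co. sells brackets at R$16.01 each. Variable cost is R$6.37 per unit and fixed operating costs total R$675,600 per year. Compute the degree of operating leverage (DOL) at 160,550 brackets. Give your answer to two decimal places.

1.77

At 160,550 units, contribution = 160,550 × R$9.64 = R$1,547,702.00.
EBIT = R$1,547,702.00 − R$675,600 = R$872,102.00.
DOL = contribution ÷ EBIT = R$1,547,702.00 ÷ R$872,102.00 = 1.7747.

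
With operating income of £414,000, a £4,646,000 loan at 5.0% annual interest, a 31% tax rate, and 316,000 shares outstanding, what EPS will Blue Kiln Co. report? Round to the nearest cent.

Pre-tax income = £414,000 − £232,300.00 = £181,700.00.
Net income = £181,700.00 × (1 − 0.31) = £125,373.00.
EPS = £125,373.00 ÷ 316,000 = £0.40.

£0.40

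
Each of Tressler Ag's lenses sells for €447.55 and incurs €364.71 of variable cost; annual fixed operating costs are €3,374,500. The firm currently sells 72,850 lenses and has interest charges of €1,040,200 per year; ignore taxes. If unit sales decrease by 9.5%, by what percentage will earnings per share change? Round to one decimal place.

-35.4%

Total contribution margin = 72,850 × €82.84 = €6,034,894.00.
Subtracting fixed costs: EBIT = €6,034,894.00 − €3,374,500 = €2,660,394.00.
Interest = €1,040,200.00, so EBIT − I = €1,620,194.00.
DCL = total CM / (EBIT − I) = €6,034,894.00 / €1,620,194.00 = 3.7248.
EPS therefore changes by 3.7248 × (-9.5%) = -35.4%.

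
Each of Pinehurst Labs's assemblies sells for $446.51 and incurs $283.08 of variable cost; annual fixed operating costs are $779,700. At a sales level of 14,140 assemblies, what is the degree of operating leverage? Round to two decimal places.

1.51

Total contribution margin = 14,140 × $163.43 = $2,310,900.20.
EBIT = $2,310,900.20 − $779,700 = $1,531,200.20.
DOL = contribution ÷ EBIT = $2,310,900.20 ÷ $1,531,200.20 = 1.5092.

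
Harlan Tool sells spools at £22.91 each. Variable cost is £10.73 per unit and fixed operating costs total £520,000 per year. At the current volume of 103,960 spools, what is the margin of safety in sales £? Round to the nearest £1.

Unit CM = price − variable cost = £22.91 − £10.73 = £12.18. Break-even units = £520,000 ÷ £12.18 = 42,692.94; break-even revenue = 42,692.94 × £22.91 = £978,095.24.
Current sales = 103,960 × £22.91 = £2,381,723.60.
Margin of safety = £2,381,723.60 − £978,095.24 = £1,403,628.

£1,403,628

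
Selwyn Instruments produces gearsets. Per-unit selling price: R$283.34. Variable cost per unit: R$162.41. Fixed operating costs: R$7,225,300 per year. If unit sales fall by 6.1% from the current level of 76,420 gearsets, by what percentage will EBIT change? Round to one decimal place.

Contribution at this volume is 76,420 × R$120.93 = R$9,241,470.60.
EBIT = R$9,241,470.60 − R$7,225,300 = R$2,016,170.60.
DOL = contribution ÷ EBIT = R$9,241,470.60 ÷ R$2,016,170.60 = 4.5837.
So EBIT moves 4.5837 × (-6.1%) = -28.0%.

-28.0%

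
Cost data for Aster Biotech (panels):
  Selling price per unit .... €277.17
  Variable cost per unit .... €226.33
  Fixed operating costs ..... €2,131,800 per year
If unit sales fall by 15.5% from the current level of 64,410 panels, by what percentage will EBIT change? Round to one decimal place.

Total contribution margin = 64,410 × €50.84 = €3,274,604.40.
Operating income = contribution − fixed costs = €3,274,604.40 − €2,131,800 = €1,142,804.40.
So DOL = total CM / EBIT = €3,274,604.40 / €1,142,804.40 = 2.8654.
Operating income changes by 2.8654 × -15.5% = -44.4%.

-44.4%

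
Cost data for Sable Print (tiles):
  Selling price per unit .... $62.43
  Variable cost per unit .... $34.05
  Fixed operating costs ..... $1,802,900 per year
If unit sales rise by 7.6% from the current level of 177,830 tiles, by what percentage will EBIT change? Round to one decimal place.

+11.8%

Contribution at this volume is 177,830 × $28.38 = $5,046,815.40.
EBIT = $5,046,815.40 − $1,802,900 = $3,243,915.40.
Degree of operating leverage = $5,046,815.40 / $3,243,915.40 = 1.5558.
%ΔEBIT = DOL × %ΔSales = 1.5558 × +7.6% = +11.8%.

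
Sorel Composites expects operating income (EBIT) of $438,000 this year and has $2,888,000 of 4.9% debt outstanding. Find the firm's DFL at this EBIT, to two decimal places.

Annual interest charges come to $141,512.00.
Degree of financial leverage = EBIT / (EBIT − interest) = $438,000 / $296,488.00 = 1.4773.

1.48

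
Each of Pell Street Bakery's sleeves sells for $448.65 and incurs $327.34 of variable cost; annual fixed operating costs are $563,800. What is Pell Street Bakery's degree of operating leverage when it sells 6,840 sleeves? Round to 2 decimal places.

3.12

Total contribution margin = 6,840 × $121.31 = $829,760.40.
EBIT = $829,760.40 − $563,800 = $265,960.40.
Degree of operating leverage = $829,760.40 / $265,960.40 = 3.1199.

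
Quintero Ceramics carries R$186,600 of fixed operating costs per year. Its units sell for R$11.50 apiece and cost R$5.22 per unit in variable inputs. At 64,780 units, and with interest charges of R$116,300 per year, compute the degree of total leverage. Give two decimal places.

3.91

Total contribution margin = 64,780 × R$6.28 = R$406,818.40.
Operating income = contribution − fixed costs = R$406,818.40 − R$186,600 = R$220,218.40. Interest = R$116,300.00, so EBIT − I = R$103,918.40.
Degree of total leverage = total CM / (EBIT − interest) = R$406,818.40 / R$103,918.40 = 3.9148.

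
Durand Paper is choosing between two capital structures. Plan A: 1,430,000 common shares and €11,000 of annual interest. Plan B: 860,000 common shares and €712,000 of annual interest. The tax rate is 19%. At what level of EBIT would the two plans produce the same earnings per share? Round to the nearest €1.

Set EPS_A = EPS_B: (EBIT − €11,000)(1 − 0.19) ÷ 1,430,000 = (EBIT − €712,000)(1 − 0.19) ÷ 860,000.
Cancelling (1 − t) and cross-multiplying: 860,000·(EBIT − 11,000) = 1,430,000·(EBIT − 712,000).
Solving, EBIT = (712,000·1,430,000 − 11,000·860,000) / (1,430,000 − 860,000) = 1,008,700,000,000 / 570,000 = 1,769,649.12.

€1,769,649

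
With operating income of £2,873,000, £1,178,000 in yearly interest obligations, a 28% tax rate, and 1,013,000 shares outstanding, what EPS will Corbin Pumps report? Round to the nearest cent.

Interest = £1,178,000.00, so EBT = £2,873,000 − £1,178,000.00 = £1,695,000.00.
Net income = £1,695,000.00 × (1 − 0.28) = £1,220,400.00.
EPS = £1,220,400.00 ÷ 1,013,000 = £1.20.

£1.20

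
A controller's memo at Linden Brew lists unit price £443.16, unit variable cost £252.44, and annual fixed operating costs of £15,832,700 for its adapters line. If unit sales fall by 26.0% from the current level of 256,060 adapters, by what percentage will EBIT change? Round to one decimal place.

At 256,060 units, contribution = 256,060 × £190.72 = £48,835,763.20.
Operating income = contribution − fixed costs = £48,835,763.20 − £15,832,700 = £33,003,063.20.
Degree of operating leverage = £48,835,763.20 / £33,003,063.20 = 1.4797.
So EBIT moves 1.4797 × (-26.0%) = -38.5%.

-38.5%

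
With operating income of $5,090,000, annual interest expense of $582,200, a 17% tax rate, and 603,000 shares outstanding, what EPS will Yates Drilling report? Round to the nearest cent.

$6.20

Interest = $582,200.00, so EBT = $5,090,000 − $582,200.00 = $4,507,800.00.
After tax at 17%: net income = $4,507,800.00 × 0.83 = $3,741,474.00.
Per share: $3,741,474.00 / 603,000 shares = $6.20.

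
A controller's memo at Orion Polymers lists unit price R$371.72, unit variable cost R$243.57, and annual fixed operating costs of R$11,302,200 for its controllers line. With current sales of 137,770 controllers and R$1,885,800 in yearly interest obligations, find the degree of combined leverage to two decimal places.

3.95

At 137,770 units, contribution = 137,770 × R$128.15 = R$17,655,225.50.
Subtracting fixed costs: EBIT = R$17,655,225.50 − R$11,302,200 = R$6,353,025.50. Interest = R$1,885,800.00, so EBIT − I = R$4,467,225.50.
DCL = contribution ÷ (EBIT − I) = R$17,655,225.50 ÷ R$4,467,225.50 = 3.9522.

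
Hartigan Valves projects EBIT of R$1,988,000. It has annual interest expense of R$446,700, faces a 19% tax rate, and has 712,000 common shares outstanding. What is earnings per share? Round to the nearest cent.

R$1.75

Pre-tax income = R$1,988,000 − R$446,700.00 = R$1,541,300.00.
Net income = R$1,541,300.00 × (1 − 0.19) = R$1,248,453.00.
EPS = R$1,248,453.00 ÷ 712,000 = R$1.75.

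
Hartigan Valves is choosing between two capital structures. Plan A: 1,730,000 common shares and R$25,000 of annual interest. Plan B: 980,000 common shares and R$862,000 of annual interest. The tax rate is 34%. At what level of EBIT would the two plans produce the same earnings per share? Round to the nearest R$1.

R$1,955,680

At indifference, (EBIT − 25,000)(1 − t)/1,730,000 = (EBIT − 862,000)(1 − t)/980,000.
Cancelling (1 − t) and cross-multiplying: 980,000·(EBIT − 25,000) = 1,730,000·(EBIT − 862,000).
Solving, EBIT = (862,000·1,730,000 − 25,000·980,000) / (1,730,000 − 980,000) = 1,466,760,000,000 / 750,000 = 1,955,680.00.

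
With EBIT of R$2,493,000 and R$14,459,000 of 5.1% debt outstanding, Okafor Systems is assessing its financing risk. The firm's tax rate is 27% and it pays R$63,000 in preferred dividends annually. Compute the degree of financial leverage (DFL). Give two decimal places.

1.49

Annual interest charges come to R$737,409.00.
Preferred dividends grossed up pre-tax: R$63,000 / (1 − 0.27) = R$86,301.37.
DFL = EBIT ÷ [EBIT − I − D_p/(1−t)] = R$2,493,000 ÷ [R$2,493,000 − R$737,409.00 − R$86,301.37] = R$2,493,000 ÷ R$1,669,289.63 = 1.4934.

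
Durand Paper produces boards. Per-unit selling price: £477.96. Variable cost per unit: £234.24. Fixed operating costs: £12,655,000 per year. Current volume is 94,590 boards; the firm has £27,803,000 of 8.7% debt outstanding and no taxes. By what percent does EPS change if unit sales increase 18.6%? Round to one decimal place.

Contribution at this volume is 94,590 × £243.72 = £23,053,474.80.
EBIT = £23,053,474.80 − £12,655,000 = £10,398,474.80.
After interest of £2,418,861.00, pre-tax earnings = £7,979,613.80.
Degree of combined leverage = contribution ÷ (EBIT − I) = £23,053,474.80 ÷ £7,979,613.80 = 2.8890.
EPS therefore changes by 2.8890 × (+18.6%) = +53.7%.

+53.7%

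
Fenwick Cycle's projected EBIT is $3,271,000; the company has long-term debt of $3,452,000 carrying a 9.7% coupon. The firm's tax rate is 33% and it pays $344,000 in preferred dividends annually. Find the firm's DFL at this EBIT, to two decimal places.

Interest = $334,844.00.
Preferred dividends grossed up pre-tax: $344,000 / (1 − 0.33) = $513,432.84.
DFL = EBIT ÷ [EBIT − I − D_p/(1−t)] = $3,271,000 ÷ [$3,271,000 − $334,844.00 − $513,432.84] = $3,271,000 ÷ $2,422,723.16 = 1.3501.

1.35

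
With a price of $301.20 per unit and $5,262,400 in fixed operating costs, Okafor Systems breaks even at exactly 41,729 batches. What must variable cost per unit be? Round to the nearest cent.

At break-even, FC = Q × (P − VC), so P − VC = $5,262,400 ÷ 41,729 = $126.1089.
Variable cost per unit = $301.20 − $126.1089 = $175.09.

$175.09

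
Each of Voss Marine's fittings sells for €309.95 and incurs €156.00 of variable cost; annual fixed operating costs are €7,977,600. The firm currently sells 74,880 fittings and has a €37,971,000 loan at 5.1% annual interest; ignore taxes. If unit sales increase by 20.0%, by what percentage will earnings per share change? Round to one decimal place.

+142.9%

Contribution at this volume is 74,880 × €153.95 = €11,527,776.00.
Subtracting fixed costs: EBIT = €11,527,776.00 − €7,977,600 = €3,550,176.00.
Interest = €1,936,521.00, so EBIT − I = €1,613,655.00.
Degree of combined leverage = contribution ÷ (EBIT − I) = €11,527,776.00 ÷ €1,613,655.00 = 7.1439.
%ΔEPS = DCL × %ΔSales = 7.1439 × +20.0% = +142.9%.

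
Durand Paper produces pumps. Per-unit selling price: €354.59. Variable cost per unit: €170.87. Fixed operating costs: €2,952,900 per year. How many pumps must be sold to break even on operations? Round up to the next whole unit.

Contribution margin per unit = €354.59 − €170.87 = €183.72.
Break-even volume = fixed costs ÷ CM per unit = €2,952,900 ÷ €183.72 = 16,072.83, so 16,073 pumps.

16,073 pumps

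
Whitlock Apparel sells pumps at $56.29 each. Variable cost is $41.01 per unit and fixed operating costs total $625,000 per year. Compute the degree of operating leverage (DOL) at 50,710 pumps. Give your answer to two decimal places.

5.17

Contribution at this volume is 50,710 × $15.28 = $774,848.80.
Subtracting fixed costs: EBIT = $774,848.80 − $625,000 = $149,848.80.
DOL = contribution ÷ EBIT = $774,848.80 ÷ $149,848.80 = 5.1709.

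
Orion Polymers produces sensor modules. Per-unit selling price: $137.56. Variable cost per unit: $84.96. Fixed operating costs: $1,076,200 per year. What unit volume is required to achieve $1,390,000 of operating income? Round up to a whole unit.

46,886 sensor modules

Each unit contributes $137.56 − $84.96 = $52.60.
Need Q such that Q × $52.60 − $1,076,200 = $1,390,000, i.e. Q = $2,466,200 / $52.60 = 46,885.93 → 46,886.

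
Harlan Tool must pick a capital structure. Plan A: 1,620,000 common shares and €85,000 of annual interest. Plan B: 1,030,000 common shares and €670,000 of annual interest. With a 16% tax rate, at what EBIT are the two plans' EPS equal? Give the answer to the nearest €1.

€1,691,271

At indifference, (EBIT − 85,000)(1 − t)/1,620,000 = (EBIT − 670,000)(1 − t)/1,030,000.
Cancelling (1 − t) and cross-multiplying: 1,030,000·(EBIT − 85,000) = 1,620,000·(EBIT − 670,000).
Solving, EBIT = (670,000·1,620,000 − 85,000·1,030,000) / (1,620,000 − 1,030,000) = 997,850,000,000 / 590,000 = 1,691,271.19.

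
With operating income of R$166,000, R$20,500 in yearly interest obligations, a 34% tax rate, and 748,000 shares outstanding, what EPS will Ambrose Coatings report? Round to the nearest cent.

Pre-tax income = R$166,000 − R$20,500.00 = R$145,500.00.
After tax at 34%: net income = R$145,500.00 × 0.66 = R$96,030.00.
EPS = R$96,030.00 ÷ 748,000 = R$0.13.

R$0.13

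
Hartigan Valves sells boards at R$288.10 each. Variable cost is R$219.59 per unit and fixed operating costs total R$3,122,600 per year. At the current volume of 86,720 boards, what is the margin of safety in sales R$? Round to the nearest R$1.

Each unit contributes R$288.10 − R$219.59 = R$68.51. Break-even units = R$3,122,600 ÷ R$68.51 = 45,578.75; break-even revenue = 45,578.75 × R$288.10 = R$13,131,237.19.
Current sales = 86,720 × R$288.10 = R$24,984,032.00.
Margin of safety = R$24,984,032.00 − R$13,131,237.19 = R$11,852,795.

R$11,852,795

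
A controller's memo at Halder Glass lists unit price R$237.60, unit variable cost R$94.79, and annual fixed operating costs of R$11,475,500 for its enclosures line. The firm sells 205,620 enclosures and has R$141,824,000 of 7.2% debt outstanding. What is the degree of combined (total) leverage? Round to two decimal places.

Total contribution margin = 205,620 × R$142.81 = R$29,364,592.20.
EBIT = R$29,364,592.20 − R$11,475,500 = R$17,889,092.20. Interest = R$10,211,328.00.
DOL = R$29,364,592.20 ÷ R$17,889,092.20 = 1.6415; DFL = R$17,889,092.20 ÷ R$7,677,764.20 = 2.3300.
Combined leverage = 1.6415 × 2.3300 = 3.8247.

3.82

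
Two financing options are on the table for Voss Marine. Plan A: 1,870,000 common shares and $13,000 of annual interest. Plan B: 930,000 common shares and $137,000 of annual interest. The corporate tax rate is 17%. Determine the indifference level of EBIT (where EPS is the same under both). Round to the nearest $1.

$259,681

At indifference, (EBIT − 13,000)(1 − t)/1,870,000 = (EBIT − 137,000)(1 − t)/930,000.
The (1 − t) factor cancels: (EBIT − 13,000) × 930,000 = (EBIT − 137,000) × 1,870,000.
EBIT × (1,870,000 − 930,000) = 137,000 × 1,870,000 − 13,000 × 930,000 = 244,100,000,000, so EBIT = 244,100,000,000 ÷ 940,000 = 259,680.85.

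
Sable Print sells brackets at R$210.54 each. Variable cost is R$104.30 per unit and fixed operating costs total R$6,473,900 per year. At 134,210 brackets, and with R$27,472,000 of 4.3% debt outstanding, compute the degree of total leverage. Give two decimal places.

2.16

Total contribution margin = 134,210 × R$106.24 = R$14,258,470.40.
Subtracting fixed costs: EBIT = R$14,258,470.40 − R$6,473,900 = R$7,784,570.40. Interest = R$1,181,296.00.
DOL = R$14,258,470.40 ÷ R$7,784,570.40 = 1.8316; DFL = R$7,784,570.40 ÷ R$6,603,274.40 = 1.1789.
DCL = DOL × DFL = 1.8316 × 1.1789 = 2.1593.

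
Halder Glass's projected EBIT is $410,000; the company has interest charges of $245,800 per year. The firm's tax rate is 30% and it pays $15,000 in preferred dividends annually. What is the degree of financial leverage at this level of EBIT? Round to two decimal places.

2.87

Interest = $245,800.00.
Preferred dividends grossed up pre-tax: $15,000 / (1 − 0.30) = $21,428.57.
DFL = EBIT ÷ [EBIT − I − D_p/(1−t)] = $410,000 ÷ [$410,000 − $245,800.00 − $21,428.57] = $410,000 ÷ $142,771.43 = 2.8717.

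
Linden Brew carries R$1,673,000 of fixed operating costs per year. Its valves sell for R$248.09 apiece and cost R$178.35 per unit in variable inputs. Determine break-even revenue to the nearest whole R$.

R$5,951,456

CM per unit = R$248.09 − R$178.35 = R$69.74; CM ratio = R$69.74 / R$248.09 = 0.2811.
Break-even sales = FC ÷ CM ratio = R$1,673,000 × R$248.09 / R$69.74 = R$5,951,456.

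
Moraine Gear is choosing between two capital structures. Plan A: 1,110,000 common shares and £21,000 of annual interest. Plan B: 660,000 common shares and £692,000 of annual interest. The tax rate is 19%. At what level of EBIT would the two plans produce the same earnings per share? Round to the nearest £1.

£1,676,133

At indifference, (EBIT − 21,000)(1 − t)/1,110,000 = (EBIT − 692,000)(1 − t)/660,000.
The (1 − t) factor cancels: (EBIT − 21,000) × 660,000 = (EBIT − 692,000) × 1,110,000.
EBIT × (1,110,000 − 660,000) = 692,000 × 1,110,000 − 21,000 × 660,000 = 754,260,000,000, so EBIT = 754,260,000,000 ÷ 450,000 = 1,676,133.33.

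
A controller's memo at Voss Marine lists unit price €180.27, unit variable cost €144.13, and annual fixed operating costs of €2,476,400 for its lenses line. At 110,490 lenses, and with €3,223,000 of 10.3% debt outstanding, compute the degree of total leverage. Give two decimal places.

At 110,490 units, contribution = 110,490 × €36.14 = €3,993,108.60.
EBIT = €3,993,108.60 − €2,476,400 = €1,516,708.60. Interest = €331,969.00.
DOL = €3,993,108.60 ÷ €1,516,708.60 = 2.6327; DFL = €1,516,708.60 ÷ €1,184,739.60 = 1.2802.
DCL = DOL × DFL = 2.6327 × 1.2802 = 3.3704.

3.37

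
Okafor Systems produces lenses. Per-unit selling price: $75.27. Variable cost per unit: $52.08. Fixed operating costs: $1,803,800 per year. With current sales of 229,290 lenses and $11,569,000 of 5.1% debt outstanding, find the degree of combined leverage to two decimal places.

Contribution at this volume is 229,290 × $23.19 = $5,317,235.10.
Subtracting fixed costs: EBIT = $5,317,235.10 − $1,803,800 = $3,513,435.10. Interest = $590,019.00.
DOL = $5,317,235.10 ÷ $3,513,435.10 = 1.5134; DFL = $3,513,435.10 ÷ $2,923,416.10 = 1.2018.
Combined leverage = 1.5134 × 1.2018 = 1.8188.

1.82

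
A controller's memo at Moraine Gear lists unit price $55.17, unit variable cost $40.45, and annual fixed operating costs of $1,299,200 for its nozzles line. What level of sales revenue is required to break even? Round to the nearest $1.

$4,869,352

Contribution margin per unit = $55.17 − $40.45 = $14.72, a CM ratio of $14.72 ÷ $55.17 = 0.2668.
Break-even revenue = fixed costs × price ÷ CM = $1,299,200 × $55.17 ÷ $14.72 = $4,869,352.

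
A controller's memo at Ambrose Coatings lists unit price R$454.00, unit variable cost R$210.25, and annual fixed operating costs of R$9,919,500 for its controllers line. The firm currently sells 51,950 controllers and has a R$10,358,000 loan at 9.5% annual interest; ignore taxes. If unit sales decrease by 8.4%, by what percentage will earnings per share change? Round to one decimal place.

-60.5%

Total contribution margin = 51,950 × R$243.75 = R$12,662,812.50.
EBIT = R$12,662,812.50 − R$9,919,500 = R$2,743,312.50.
After interest of R$984,010.00, pre-tax earnings = R$1,759,302.50.
DCL = total CM / (EBIT − I) = R$12,662,812.50 / R$1,759,302.50 = 7.1976.
%ΔEPS = DCL × %ΔSales = 7.1976 × -8.4% = -60.5%.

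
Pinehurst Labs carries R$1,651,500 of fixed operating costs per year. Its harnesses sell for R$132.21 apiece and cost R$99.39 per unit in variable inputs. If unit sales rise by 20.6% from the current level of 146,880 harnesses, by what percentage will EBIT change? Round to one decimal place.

+31.3%

Total contribution margin = 146,880 × R$32.82 = R$4,820,601.60.
Operating income = contribution − fixed costs = R$4,820,601.60 − R$1,651,500 = R$3,169,101.60.
DOL = contribution ÷ EBIT = R$4,820,601.60 ÷ R$3,169,101.60 = 1.5211.
So EBIT moves 1.5211 × (+20.6%) = +31.3%.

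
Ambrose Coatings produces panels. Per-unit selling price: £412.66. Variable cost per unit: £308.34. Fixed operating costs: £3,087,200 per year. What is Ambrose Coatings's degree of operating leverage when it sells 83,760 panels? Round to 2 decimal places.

At 83,760 units, contribution = 83,760 × £104.32 = £8,737,843.20.
EBIT = £8,737,843.20 − £3,087,200 = £5,650,643.20.
DOL = contribution ÷ EBIT = £8,737,843.20 ÷ £5,650,643.20 = 1.5463.

1.55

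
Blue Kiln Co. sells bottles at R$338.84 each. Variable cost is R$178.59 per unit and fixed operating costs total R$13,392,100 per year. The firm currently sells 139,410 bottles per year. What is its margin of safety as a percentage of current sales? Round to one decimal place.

40.1%

Unit CM = price − variable cost = R$338.84 − R$178.59 = R$160.25. Break-even units = R$13,392,100 ÷ R$160.25 = 83,570.05; break-even revenue = 83,570.05 × R$338.84 = R$28,316,874.66.
Current sales = 139,410 × R$338.84 = R$47,237,684.40.
Margin of safety = (R$47,237,684.40 − R$28,316,874.66) ÷ R$47,237,684.40 = 40.1%.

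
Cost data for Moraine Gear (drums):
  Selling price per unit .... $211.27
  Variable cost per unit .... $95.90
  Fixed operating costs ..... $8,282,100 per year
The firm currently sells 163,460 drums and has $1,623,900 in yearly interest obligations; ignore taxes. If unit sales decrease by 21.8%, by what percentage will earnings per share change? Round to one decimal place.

-45.9%

Contribution at this volume is 163,460 × $115.37 = $18,858,380.20.
Operating income = contribution − fixed costs = $18,858,380.20 − $8,282,100 = $10,576,280.20.
After interest of $1,623,900.00, pre-tax earnings = $8,952,380.20.
Degree of combined leverage = contribution ÷ (EBIT − I) = $18,858,380.20 ÷ $8,952,380.20 = 2.1065.
%ΔEPS = DCL × %ΔSales = 2.1065 × -21.8% = -45.9%.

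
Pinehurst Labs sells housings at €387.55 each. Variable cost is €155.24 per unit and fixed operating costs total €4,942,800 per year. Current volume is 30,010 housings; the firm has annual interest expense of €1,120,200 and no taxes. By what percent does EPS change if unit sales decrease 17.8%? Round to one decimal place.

-136.6%

Total contribution margin = 30,010 × €232.31 = €6,971,623.10.
EBIT = €6,971,623.10 − €4,942,800 = €2,028,823.10.
Interest = €1,120,200.00, so EBIT − I = €908,623.10.
Degree of combined leverage = contribution ÷ (EBIT − I) = €6,971,623.10 ÷ €908,623.10 = 7.6727.
%ΔEPS = DCL × %ΔSales = 7.6727 × -17.8% = -136.6%.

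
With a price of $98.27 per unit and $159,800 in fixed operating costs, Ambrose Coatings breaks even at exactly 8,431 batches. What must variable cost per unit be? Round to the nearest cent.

$79.32

At break-even, FC = Q × (P − VC), so P − VC = $159,800 ÷ 8,431 = $18.9539.
Variable cost per unit = $98.27 − $18.9539 = $79.32.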